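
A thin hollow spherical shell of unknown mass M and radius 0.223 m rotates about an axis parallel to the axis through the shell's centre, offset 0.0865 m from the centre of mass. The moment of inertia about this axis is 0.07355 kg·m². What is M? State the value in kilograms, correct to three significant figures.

1.81

I = I_cm + Md² = (2/3)MR² + Md² = M·[0.666667·(0.223)² + (0.0865)²] = M·0.040635.
So M = 0.07355 / 0.040635 = 1.81 kg.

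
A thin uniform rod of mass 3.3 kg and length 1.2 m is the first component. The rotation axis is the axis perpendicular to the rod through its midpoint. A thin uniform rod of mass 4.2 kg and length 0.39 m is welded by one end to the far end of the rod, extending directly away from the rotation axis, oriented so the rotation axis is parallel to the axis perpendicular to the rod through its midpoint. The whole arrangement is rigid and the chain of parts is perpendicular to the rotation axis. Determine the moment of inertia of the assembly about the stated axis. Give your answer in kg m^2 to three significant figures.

3.10

Thin rod: I_cm = (1/12)ML² = (1/12)(3.3)(1.2)² = 0.396 kg m^2; axis through the centre, so I = 0.396 kg m^2.
Thin rod: I_cm = (1/12)ML² = (1/12)(4.2)(0.39)² = 0.053235 kg m^2; centre at d = 0.6 + 0.195 = 0.795 m, so I = I_cm + Md² gives I = 0.053235 + (4.2)(0.795)² = 2.7077 kg m^2.
Total I = 0.396 + 2.7077 = 3.1037 kg m^2.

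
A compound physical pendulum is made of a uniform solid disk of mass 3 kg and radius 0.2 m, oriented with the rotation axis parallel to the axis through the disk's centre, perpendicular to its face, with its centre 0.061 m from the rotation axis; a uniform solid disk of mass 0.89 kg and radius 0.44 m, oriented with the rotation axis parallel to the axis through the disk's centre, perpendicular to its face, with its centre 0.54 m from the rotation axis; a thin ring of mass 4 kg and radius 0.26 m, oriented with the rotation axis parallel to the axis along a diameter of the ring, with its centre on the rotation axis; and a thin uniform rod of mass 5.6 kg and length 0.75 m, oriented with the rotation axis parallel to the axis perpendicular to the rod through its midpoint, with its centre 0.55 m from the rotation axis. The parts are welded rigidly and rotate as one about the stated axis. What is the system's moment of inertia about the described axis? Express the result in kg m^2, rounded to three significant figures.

Solid disk: I_cm = (1/2)MR² = (1/2)(3)(0.2)² = 0.06 kg m^2; centre at d = 0.061 m, so I = I_cm + Md² gives I = 0.06 + (3)(0.061)² = 0.071163 kg m^2.
Solid disk: I_cm = (1/2)MR² = (1/2)(0.89)(0.44)² = 0.086152 kg m^2; centre at d = 0.54 m, so I = I_cm + Md² gives I = 0.086152 + (0.89)(0.54)² = 0.34568 kg m^2.
Thin ring: I_cm = (1/2)MR² = (1/2)(4)(0.26)² = 0.1352 kg m^2; axis through the centre, so I = 0.1352 kg m^2.
Thin rod: I_cm = (1/12)ML² = (1/12)(5.6)(0.75)² = 0.2625 kg m^2; centre at d = 0.55 m, so I = I_cm + Md² gives I = 0.2625 + (5.6)(0.55)² = 1.9565 kg m^2.
Total I = 0.071163 + 0.34568 + 0.1352 + 1.9565 = 2.5085 kg m^2.

2.51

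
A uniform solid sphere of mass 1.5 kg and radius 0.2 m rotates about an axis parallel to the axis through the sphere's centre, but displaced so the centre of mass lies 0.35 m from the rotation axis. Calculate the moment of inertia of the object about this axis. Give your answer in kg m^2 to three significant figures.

I_cm = (2/5)MR² = (2/5)(1.5)(0.2)² = 0.024 kg m^2; centre at d = 0.35 m, so I = I_cm + Md² gives I = 0.024 + (1.5)(0.35)² = 0.20775 kg m^2.

0.208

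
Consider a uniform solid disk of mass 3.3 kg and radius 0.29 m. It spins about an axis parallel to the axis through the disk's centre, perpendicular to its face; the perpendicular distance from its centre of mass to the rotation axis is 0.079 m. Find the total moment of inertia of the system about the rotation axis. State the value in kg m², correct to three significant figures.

I_cm = (1/2)MR² = (1/2)(3.3)(0.29)² = 0.13876 kg m²; centre at d = 0.079 m, so the parallel axis theorem gives I = 0.13876 + (3.3)(0.079)² = 0.15936 kg m².

0.159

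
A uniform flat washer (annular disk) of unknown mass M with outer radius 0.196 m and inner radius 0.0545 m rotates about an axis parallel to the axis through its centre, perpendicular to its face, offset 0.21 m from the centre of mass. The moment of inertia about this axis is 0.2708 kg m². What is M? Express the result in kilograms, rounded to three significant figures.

I = I_cm + Md² = (1/2)M(R²+r²) + Md² = M·[0.5·[(0.196)² + (0.0545)²] + (0.21)²] = M·0.064793.
So M = 0.2708 / 0.064793 = 4.1795 kg.

4.18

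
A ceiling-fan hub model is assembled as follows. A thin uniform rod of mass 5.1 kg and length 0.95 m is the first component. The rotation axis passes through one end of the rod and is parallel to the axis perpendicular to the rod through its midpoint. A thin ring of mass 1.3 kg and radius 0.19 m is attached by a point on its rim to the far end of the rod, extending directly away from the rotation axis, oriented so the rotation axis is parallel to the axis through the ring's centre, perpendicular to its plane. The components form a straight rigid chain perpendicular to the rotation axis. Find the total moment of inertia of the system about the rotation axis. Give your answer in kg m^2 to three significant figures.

3.27

Thin rod: I_cm = (1/12)ML² = (1/12)(5.1)(0.95)² = 0.38356 kg m^2; centre at d = 0.475 m, so the parallel axis theorem gives I = 0.38356 + (5.1)(0.475)² = 1.5342 kg m^2.
Thin ring: I_cm = MR² = (1.3)(0.19)² = 0.04693 kg m^2; centre at d = 0.475 + 0.475 + 0.19 = 1.14 m, so the parallel axis theorem gives I = 0.04693 + (1.3)(1.14)² = 1.7364 kg m^2.
Total I = 1.5342 + 1.7364 = 3.2707 kg m^2.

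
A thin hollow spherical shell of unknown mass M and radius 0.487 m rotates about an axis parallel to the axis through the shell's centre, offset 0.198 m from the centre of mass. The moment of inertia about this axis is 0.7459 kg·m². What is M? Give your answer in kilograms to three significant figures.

3.78

I = I_cm + Md² = (2/3)MR² + Md² = M·[0.666667·(0.487)² + (0.198)²] = M·0.19732.
So M = 0.7459 / 0.19732 = 3.7802 kg.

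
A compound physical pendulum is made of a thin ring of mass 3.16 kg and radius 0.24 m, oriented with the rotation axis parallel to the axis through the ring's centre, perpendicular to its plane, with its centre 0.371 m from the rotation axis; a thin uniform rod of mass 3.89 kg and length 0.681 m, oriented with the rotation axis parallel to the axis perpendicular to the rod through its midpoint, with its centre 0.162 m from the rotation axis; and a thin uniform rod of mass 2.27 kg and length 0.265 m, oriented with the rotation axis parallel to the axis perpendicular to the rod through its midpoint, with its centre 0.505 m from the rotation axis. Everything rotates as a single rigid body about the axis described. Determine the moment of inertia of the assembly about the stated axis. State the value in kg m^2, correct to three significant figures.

1.46

Thin ring: I_cm = MR² = (3.16)(0.24)² = 0.18202 kg m^2; centre at d = 0.371 m, so I = I_cm + Md² gives I = 0.18202 + (3.16)(0.371)² = 0.61696 kg m^2.
Thin rod: I_cm = (1/12)ML² = (1/12)(3.89)(0.681)² = 0.15034 kg m^2; centre at d = 0.162 m, so I = I_cm + Md² gives I = 0.15034 + (3.89)(0.162)² = 0.25243 kg m^2.
Thin rod: I_cm = (1/12)ML² = (1/12)(2.27)(0.265)² = 0.013284 kg m^2; centre at d = 0.505 m, so I = I_cm + Md² gives I = 0.013284 + (2.27)(0.505)² = 0.59219 kg m^2.
Total I = 0.61696 + 0.25243 + 0.59219 = 1.4616 kg m^2.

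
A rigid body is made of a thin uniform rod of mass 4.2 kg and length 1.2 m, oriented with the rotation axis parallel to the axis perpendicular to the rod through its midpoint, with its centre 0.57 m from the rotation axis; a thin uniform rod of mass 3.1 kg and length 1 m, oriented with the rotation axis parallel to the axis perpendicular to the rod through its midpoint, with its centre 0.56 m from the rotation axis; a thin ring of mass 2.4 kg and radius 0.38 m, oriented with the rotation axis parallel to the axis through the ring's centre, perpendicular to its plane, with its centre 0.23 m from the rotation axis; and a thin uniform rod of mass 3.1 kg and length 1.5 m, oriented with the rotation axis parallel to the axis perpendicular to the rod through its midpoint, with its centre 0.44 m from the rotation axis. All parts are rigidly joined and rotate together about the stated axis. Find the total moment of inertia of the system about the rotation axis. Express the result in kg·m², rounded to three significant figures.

Thin rod: I_cm = (1/12)ML² = (1/12)(4.2)(1.2)² = 0.504 kg·m²; centre at d = 0.57 m, so the parallel axis theorem gives I = 0.504 + (4.2)(0.57)² = 1.8686 kg·m².
Thin rod: I_cm = (1/12)ML² = (1/12)(3.1)(1)² = 0.25833 kg·m²; centre at d = 0.56 m, so the parallel axis theorem gives I = 0.25833 + (3.1)(0.56)² = 1.2305 kg·m².
Thin ring: I_cm = MR² = (2.4)(0.38)² = 0.34656 kg·m²; centre at d = 0.23 m, so the parallel axis theorem gives I = 0.34656 + (2.4)(0.23)² = 0.47352 kg·m².
Thin rod: I_cm = (1/12)ML² = (1/12)(3.1)(1.5)² = 0.58125 kg·m²; centre at d = 0.44 m, so the parallel axis theorem gives I = 0.58125 + (3.1)(0.44)² = 1.1814 kg·m².
Total I = 1.8686 + 1.2305 + 0.47352 + 1.1814 = 4.754 kg·m².

4.75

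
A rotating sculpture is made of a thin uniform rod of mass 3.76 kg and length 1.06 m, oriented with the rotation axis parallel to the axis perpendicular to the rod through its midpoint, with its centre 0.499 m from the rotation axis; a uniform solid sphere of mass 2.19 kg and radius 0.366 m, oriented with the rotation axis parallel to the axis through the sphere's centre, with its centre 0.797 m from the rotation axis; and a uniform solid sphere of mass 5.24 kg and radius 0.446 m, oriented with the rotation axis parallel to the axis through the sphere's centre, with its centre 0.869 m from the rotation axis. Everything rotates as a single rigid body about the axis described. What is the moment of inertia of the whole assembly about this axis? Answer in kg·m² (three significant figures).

7.17

Thin rod: I_cm = (1/12)ML² = (1/12)(3.76)(1.06)² = 0.35206 kg·m²; centre at d = 0.499 m, so the parallel axis theorem gives I = 0.35206 + (3.76)(0.499)² = 1.2883 kg·m².
Solid sphere: I_cm = (2/5)MR² = (2/5)(2.19)(0.366)² = 0.11735 kg·m²; centre at d = 0.797 m, so the parallel axis theorem gives I = 0.11735 + (2.19)(0.797)² = 1.5085 kg·m².
Solid sphere: I_cm = (2/5)MR² = (2/5)(5.24)(0.446)² = 0.41693 kg·m²; centre at d = 0.869 m, so the parallel axis theorem gives I = 0.41693 + (5.24)(0.869)² = 4.374 kg·m².
Total I = 1.2883 + 1.5085 + 4.374 = 7.1707 kg·m².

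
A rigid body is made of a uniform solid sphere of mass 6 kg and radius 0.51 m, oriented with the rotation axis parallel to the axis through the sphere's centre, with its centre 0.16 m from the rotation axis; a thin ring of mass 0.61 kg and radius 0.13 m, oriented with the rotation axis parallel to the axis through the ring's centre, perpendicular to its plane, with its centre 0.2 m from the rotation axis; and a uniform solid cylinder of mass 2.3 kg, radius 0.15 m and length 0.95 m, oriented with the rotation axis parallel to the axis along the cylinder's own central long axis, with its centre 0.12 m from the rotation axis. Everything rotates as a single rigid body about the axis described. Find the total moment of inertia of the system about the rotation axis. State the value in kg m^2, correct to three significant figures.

0.872

Solid sphere: I_cm = (2/5)MR² = (2/5)(6)(0.51)² = 0.62424 kg m^2; centre at d = 0.16 m, so I = I_cm + Md² gives I = 0.62424 + (6)(0.16)² = 0.77784 kg m^2.
Thin ring: I_cm = MR² = (0.61)(0.13)² = 0.010309 kg m^2; centre at d = 0.2 m, so I = I_cm + Md² gives I = 0.010309 + (0.61)(0.2)² = 0.034709 kg m^2.
Solid cylinder: I_cm = (1/2)MR² = (1/2)(2.3)(0.15)² = 0.025875 kg m^2; centre at d = 0.12 m, so I = I_cm + Md² gives I = 0.025875 + (2.3)(0.12)² = 0.058995 kg m^2.
Total I = 0.77784 + 0.034709 + 0.058995 = 0.87154 kg m^2.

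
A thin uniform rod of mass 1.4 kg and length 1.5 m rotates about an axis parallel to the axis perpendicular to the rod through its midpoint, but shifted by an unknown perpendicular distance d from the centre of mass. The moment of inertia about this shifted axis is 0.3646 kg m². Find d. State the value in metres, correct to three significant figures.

About the centre-of-mass axis, I_cm = (1/12)ML² = (1/12)(1.4)(1.5)² = 0.2625 kg m².
Parallel axis theorem: I = I_cm + Md², so Md² = 0.3646 − 0.2625 = 0.1021 kg m².
d = √(0.1021 / 1.4) = 0.27005 m.

0.270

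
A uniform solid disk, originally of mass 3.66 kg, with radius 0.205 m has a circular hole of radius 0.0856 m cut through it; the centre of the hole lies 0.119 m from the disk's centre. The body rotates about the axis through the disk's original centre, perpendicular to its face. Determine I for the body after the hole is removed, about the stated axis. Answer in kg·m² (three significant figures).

0.0655

Unpierced body about its centre: I₀ = (1/2)MR² = (1/2)(3.66)(0.205)² = 0.076906 kg·m².
The removed disk has mass m = M·(r/R)² = (3.66)(0.0856/0.205)² = 0.63815 kg (same uniform areal density).
Its moment of inertia about the rotation axis (parallel-axis theorem): I_hole = (1/2)mr² + md² = (1/2)(0.63815)(0.0856)² + (0.63815)(0.119)² = 0.011375 kg·m².
Treating the hole as negative mass, I = I₀ − I_hole = 0.076906 − 0.011375 = 0.065531 kg·m².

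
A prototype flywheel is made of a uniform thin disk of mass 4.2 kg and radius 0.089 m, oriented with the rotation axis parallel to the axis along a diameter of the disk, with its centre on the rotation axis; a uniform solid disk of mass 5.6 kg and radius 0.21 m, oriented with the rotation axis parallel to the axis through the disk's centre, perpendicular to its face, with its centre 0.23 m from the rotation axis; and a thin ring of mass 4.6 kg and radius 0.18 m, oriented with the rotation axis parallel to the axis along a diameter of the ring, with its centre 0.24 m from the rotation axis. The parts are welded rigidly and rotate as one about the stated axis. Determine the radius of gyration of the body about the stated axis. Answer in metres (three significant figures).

0.231

Thin disk: I_cm = (1/4)MR² = (1/4)(4.2)(0.089)² = 0.008317 kg m²; axis through the centre, so I = 0.008317 kg m².
Solid disk: I_cm = (1/2)MR² = (1/2)(5.6)(0.21)² = 0.12348 kg m²; centre at d = 0.23 m, so the parallel axis theorem gives I = 0.12348 + (5.6)(0.23)² = 0.41972 kg m².
Thin ring: I_cm = (1/2)MR² = (1/2)(4.6)(0.18)² = 0.07452 kg m²; centre at d = 0.24 m, so the parallel axis theorem gives I = 0.07452 + (4.6)(0.24)² = 0.33948 kg m².
Total I = 0.76752 kg m²; total mass M = 14.4 kg.
k = √(I/M) = √(0.76752/14.4) = 0.23087 m.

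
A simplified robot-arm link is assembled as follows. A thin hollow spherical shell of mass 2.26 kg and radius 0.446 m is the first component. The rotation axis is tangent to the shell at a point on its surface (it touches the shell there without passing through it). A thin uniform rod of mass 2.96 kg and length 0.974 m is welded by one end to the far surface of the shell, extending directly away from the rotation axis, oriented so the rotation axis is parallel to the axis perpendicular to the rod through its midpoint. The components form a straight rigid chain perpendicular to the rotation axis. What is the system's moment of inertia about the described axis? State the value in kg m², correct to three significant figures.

6.61

Spherical shell: I_cm = (2/3)MR² = (2/3)(2.26)(0.446)² = 0.2997 kg m²; centre at d = 0.446 m, so I = I_cm + Md² gives I = 0.2997 + (2.26)(0.446)² = 0.74925 kg m².
Thin rod: I_cm = (1/12)ML² = (1/12)(2.96)(0.974)² = 0.23401 kg m²; centre at d = 0.446 + 0.446 + 0.487 = 1.379 m, so I = I_cm + Md² gives I = 0.23401 + (2.96)(1.379)² = 5.8629 kg m².
Total I = 0.74925 + 5.8629 = 6.6121 kg m².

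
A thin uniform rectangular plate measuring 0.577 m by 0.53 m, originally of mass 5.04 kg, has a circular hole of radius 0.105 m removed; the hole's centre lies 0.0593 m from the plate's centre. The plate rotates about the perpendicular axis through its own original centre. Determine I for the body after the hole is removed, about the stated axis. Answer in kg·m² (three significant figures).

0.253

Unpierced body about its centre: I₀ = (1/12)M(a²+b²) = (1/12)(5.04)[(0.577)² + (0.53)²] = 0.25781 kg·m².
The removed disk has mass m = M·πr²/(ab) = (5.04)·π(0.105)²/(0.577·0.53) = 0.57083 kg (same uniform areal density).
Its moment of inertia about the rotation axis (parallel-axis theorem): I_hole = (1/2)mr² + md² = (1/2)(0.57083)(0.105)² + (0.57083)(0.0593)² = 0.005154 kg·m².
Treating the hole as negative mass, I = I₀ − I_hole = 0.25781 − 0.005154 = 0.25265 kg·m².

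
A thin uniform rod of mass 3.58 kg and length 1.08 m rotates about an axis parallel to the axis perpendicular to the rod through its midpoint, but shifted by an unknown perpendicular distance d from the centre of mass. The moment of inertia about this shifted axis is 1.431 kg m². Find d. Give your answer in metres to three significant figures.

0.550

About the centre-of-mass axis, I_cm = (1/12)ML² = (1/12)(3.58)(1.08)² = 0.34798 kg m².
Parallel axis theorem: I = I_cm + Md², so Md² = 1.431 − 0.34798 = 1.083 kg m².
d = √(1.083 / 3.58) = 0.55002 m.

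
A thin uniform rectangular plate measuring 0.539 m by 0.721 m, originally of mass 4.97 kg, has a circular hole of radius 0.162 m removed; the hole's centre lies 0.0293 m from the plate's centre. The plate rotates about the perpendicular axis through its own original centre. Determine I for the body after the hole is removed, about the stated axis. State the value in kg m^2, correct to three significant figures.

0.321

Unpierced body about its centre: I₀ = (1/12)M(a²+b²) = (1/12)(4.97)[(0.539)² + (0.721)²] = 0.33562 kg m^2.
The removed disk has mass m = M·πr²/(ab) = (4.97)·π(0.162)²/(0.539·0.721) = 1.0544 kg (same uniform areal density).
Its moment of inertia about the rotation axis (parallel-axis theorem): I_hole = (1/2)mr² + md² = (1/2)(1.0544)(0.162)² + (1.0544)(0.0293)² = 0.014741 kg m^2.
Treating the hole as negative mass, I = I₀ − I_hole = 0.33562 − 0.014741 = 0.32088 kg m^2.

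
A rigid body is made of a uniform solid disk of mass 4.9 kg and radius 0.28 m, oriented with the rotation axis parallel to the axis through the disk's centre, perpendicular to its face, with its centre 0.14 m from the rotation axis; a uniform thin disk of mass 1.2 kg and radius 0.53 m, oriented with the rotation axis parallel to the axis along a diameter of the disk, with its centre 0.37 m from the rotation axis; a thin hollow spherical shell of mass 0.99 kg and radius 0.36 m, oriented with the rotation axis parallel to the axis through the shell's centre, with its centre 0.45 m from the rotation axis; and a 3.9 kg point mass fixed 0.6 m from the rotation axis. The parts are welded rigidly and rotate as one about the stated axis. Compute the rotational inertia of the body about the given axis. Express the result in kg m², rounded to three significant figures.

Solid disk: I_cm = (1/2)MR² = (1/2)(4.9)(0.28)² = 0.19208 kg m²; centre at d = 0.14 m, so I = I_cm + Md² gives I = 0.19208 + (4.9)(0.14)² = 0.28812 kg m².
Thin disk: I_cm = (1/4)MR² = (1/4)(1.2)(0.53)² = 0.08427 kg m²; centre at d = 0.37 m, so I = I_cm + Md² gives I = 0.08427 + (1.2)(0.37)² = 0.24855 kg m².
Spherical shell: I_cm = (2/3)MR² = (2/3)(0.99)(0.36)² = 0.085536 kg m²; centre at d = 0.45 m, so I = I_cm + Md² gives I = 0.085536 + (0.99)(0.45)² = 0.28601 kg m².
Point mass: I_cm = 0; centre at d = 0.6 m, so I = I_cm + Md² gives I = 0 + (3.9)(0.6)² = 1.404 kg m².
Total I = 0.28812 + 0.24855 + 0.28601 + 1.404 = 2.2267 kg m².

2.23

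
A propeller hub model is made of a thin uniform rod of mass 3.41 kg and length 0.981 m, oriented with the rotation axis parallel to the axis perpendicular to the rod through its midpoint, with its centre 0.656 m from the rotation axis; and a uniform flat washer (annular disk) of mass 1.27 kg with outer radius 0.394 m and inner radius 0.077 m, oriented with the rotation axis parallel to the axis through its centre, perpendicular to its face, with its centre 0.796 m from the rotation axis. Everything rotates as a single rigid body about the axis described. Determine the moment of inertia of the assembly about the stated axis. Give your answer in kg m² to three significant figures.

Thin rod: I_cm = (1/12)ML² = (1/12)(3.41)(0.981)² = 0.27347 kg m²; centre at d = 0.656 m, so I = I_cm + Md² gives I = 0.27347 + (3.41)(0.656)² = 1.7409 kg m².
Annular disk: I_cm = (1/2)M(R²+r²) = (1/2)(1.27)[(0.394)² + (0.077)²] = 0.10234 kg m²; centre at d = 0.796 m, so I = I_cm + Md² gives I = 0.10234 + (1.27)(0.796)² = 0.90703 kg m².
Total I = 1.7409 + 0.90703 = 2.6479 kg m².

2.65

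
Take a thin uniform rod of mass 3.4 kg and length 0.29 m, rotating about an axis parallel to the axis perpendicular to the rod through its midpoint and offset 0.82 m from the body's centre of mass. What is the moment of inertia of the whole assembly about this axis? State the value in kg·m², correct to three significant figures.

I_cm = (1/12)ML² = (1/12)(3.4)(0.29)² = 0.023828 kg·m²; centre at d = 0.82 m, so I = I_cm + Md² gives I = 0.023828 + (3.4)(0.82)² = 2.31 kg·m².

2.31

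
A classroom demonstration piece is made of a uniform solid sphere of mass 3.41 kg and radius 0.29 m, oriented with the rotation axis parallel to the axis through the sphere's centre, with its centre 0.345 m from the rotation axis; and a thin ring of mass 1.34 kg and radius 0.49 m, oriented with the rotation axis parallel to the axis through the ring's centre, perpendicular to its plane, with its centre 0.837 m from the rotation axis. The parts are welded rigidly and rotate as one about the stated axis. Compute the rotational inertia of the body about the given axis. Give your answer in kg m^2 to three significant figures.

1.78

Solid sphere: I_cm = (2/5)MR² = (2/5)(3.41)(0.29)² = 0.11471 kg m^2; centre at d = 0.345 m, so I = I_cm + Md² gives I = 0.11471 + (3.41)(0.345)² = 0.52059 kg m^2.
Thin ring: I_cm = MR² = (1.34)(0.49)² = 0.32173 kg m^2; centre at d = 0.837 m, so I = I_cm + Md² gives I = 0.32173 + (1.34)(0.837)² = 1.2605 kg m^2.
Total I = 0.52059 + 1.2605 = 1.7811 kg m^2.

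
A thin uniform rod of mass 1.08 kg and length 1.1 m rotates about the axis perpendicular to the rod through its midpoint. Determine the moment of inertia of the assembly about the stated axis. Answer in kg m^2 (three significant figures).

0.109

I_cm = (1/12)ML² = (1/12)(1.08)(1.1)² = 0.1089 kg m^2; axis through the centre, so I = 0.1089 kg m^2.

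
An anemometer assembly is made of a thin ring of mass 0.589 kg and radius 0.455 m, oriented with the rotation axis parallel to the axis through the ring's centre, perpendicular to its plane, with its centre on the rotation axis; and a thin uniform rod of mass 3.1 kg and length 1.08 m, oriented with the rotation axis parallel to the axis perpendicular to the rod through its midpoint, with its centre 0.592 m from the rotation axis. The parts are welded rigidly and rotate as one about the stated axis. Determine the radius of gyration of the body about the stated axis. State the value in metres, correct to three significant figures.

Thin ring: I_cm = MR² = (0.589)(0.455)² = 0.12194 kg m^2; axis through the centre, so I = 0.12194 kg m^2.
Thin rod: I_cm = (1/12)ML² = (1/12)(3.1)(1.08)² = 0.30132 kg m^2; centre at d = 0.592 m, so I = I_cm + Md² gives I = 0.30132 + (3.1)(0.592)² = 1.3878 kg m^2.
Total I = 1.5097 kg m^2; total mass M = 3.689 kg.
k = √(I/M) = √(1.5097/3.689) = 0.63972 m.

0.640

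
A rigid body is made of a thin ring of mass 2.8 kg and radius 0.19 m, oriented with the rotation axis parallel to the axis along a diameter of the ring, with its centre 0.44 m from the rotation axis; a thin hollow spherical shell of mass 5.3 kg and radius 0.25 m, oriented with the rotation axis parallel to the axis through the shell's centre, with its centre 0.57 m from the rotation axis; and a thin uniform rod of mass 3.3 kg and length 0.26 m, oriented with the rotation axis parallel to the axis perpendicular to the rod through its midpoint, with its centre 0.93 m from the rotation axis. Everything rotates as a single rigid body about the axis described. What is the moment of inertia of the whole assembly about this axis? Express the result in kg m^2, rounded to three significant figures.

Thin ring: I_cm = (1/2)MR² = (1/2)(2.8)(0.19)² = 0.05054 kg m^2; centre at d = 0.44 m, so I = I_cm + Md² gives I = 0.05054 + (2.8)(0.44)² = 0.59262 kg m^2.
Spherical shell: I_cm = (2/3)MR² = (2/3)(5.3)(0.25)² = 0.22083 kg m^2; centre at d = 0.57 m, so I = I_cm + Md² gives I = 0.22083 + (5.3)(0.57)² = 1.9428 kg m^2.
Thin rod: I_cm = (1/12)ML² = (1/12)(3.3)(0.26)² = 0.01859 kg m^2; centre at d = 0.93 m, so I = I_cm + Md² gives I = 0.01859 + (3.3)(0.93)² = 2.8728 kg m^2.
Total I = 0.59262 + 1.9428 + 2.8728 = 5.4082 kg m^2.

5.41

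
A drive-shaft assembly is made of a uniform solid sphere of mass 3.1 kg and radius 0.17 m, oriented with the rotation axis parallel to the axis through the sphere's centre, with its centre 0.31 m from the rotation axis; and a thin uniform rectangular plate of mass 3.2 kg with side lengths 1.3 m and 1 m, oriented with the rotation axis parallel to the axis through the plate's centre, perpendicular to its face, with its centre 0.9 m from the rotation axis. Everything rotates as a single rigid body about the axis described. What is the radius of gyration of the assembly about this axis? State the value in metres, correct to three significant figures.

0.760

Solid sphere: I_cm = (2/5)MR² = (2/5)(3.1)(0.17)² = 0.035836 kg·m²; centre at d = 0.31 m, so the parallel axis theorem gives I = 0.035836 + (3.1)(0.31)² = 0.33375 kg·m².
Rectangular plate: I_cm = (1/12)M(a²+b²) = (1/12)(3.2)[(1.3)² + (1)²] = 0.71733 kg·m²; centre at d = 0.9 m, so the parallel axis theorem gives I = 0.71733 + (3.2)(0.9)² = 3.3093 kg·m².
Total I = 3.6431 kg·m²; total mass M = 6.3 kg.
k = √(I/M) = √(3.6431/6.3) = 0.76044 m.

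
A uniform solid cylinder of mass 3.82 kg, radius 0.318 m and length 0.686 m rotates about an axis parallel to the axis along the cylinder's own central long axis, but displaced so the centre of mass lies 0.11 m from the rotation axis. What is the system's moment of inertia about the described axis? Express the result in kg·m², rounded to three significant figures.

0.239

I_cm = (1/2)MR² = (1/2)(3.82)(0.318)² = 0.19315 kg·m²; centre at d = 0.11 m, so the parallel axis theorem gives I = 0.19315 + (3.82)(0.11)² = 0.23937 kg·m².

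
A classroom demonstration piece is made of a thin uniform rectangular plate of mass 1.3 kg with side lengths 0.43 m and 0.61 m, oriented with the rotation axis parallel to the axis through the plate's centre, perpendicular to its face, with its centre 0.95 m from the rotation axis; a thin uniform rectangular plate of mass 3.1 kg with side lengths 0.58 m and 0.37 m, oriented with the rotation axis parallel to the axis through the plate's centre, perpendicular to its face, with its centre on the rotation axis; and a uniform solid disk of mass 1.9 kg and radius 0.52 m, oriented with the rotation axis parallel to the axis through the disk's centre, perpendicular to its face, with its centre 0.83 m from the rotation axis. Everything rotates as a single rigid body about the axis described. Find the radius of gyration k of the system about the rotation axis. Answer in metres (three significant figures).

Rectangular plate: I_cm = (1/12)M(a²+b²) = (1/12)(1.3)[(0.43)² + (0.61)²] = 0.060342 kg m^2; centre at d = 0.95 m, so I = I_cm + Md² gives I = 0.060342 + (1.3)(0.95)² = 1.2336 kg m^2.
Rectangular plate: I_cm = (1/12)M(a²+b²) = (1/12)(3.1)[(0.58)² + (0.37)²] = 0.12227 kg m^2; axis through the centre, so I = 0.12227 kg m^2.
Solid disk: I_cm = (1/2)MR² = (1/2)(1.9)(0.52)² = 0.25688 kg m^2; centre at d = 0.83 m, so I = I_cm + Md² gives I = 0.25688 + (1.9)(0.83)² = 1.5658 kg m^2.
Total I = 2.9217 kg m^2; total mass M = 6.3 kg.
k = √(I/M) = √(2.9217/6.3) = 0.68099 m.

0.681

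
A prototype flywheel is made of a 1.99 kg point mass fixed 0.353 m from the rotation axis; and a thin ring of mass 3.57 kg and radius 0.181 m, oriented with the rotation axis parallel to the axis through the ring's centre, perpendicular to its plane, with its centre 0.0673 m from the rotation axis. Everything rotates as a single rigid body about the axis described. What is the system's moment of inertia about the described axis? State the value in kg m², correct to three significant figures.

Point mass: I_cm = 0; centre at d = 0.353 m, so I = I_cm + Md² gives I = 0 + (1.99)(0.353)² = 0.24797 kg m².
Thin ring: I_cm = MR² = (3.57)(0.181)² = 0.11696 kg m²; centre at d = 0.0673 m, so I = I_cm + Md² gives I = 0.11696 + (3.57)(0.0673)² = 0.13313 kg m².
Total I = 0.24797 + 0.13313 = 0.3811 kg m².

0.381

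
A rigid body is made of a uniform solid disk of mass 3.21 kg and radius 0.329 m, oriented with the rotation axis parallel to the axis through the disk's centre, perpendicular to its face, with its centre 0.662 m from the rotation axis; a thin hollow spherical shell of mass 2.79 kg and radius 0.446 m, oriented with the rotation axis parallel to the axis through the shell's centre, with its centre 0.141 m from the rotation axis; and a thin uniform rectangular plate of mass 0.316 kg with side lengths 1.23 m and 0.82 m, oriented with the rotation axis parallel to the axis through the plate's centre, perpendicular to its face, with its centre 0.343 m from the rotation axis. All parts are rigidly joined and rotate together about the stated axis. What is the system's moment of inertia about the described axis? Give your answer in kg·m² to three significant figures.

2.10

Solid disk: I_cm = (1/2)MR² = (1/2)(3.21)(0.329)² = 0.17373 kg·m²; centre at d = 0.662 m, so the parallel axis theorem gives I = 0.17373 + (3.21)(0.662)² = 1.5805 kg·m².
Spherical shell: I_cm = (2/3)MR² = (2/3)(2.79)(0.446)² = 0.36998 kg·m²; centre at d = 0.141 m, so the parallel axis theorem gives I = 0.36998 + (2.79)(0.141)² = 0.42545 kg·m².
Rectangular plate: I_cm = (1/12)M(a²+b²) = (1/12)(0.316)[(1.23)² + (0.82)²] = 0.057546 kg·m²; centre at d = 0.343 m, so the parallel axis theorem gives I = 0.057546 + (0.316)(0.343)² = 0.094723 kg·m².
Total I = 1.5805 + 0.42545 + 0.094723 = 2.1007 kg·m².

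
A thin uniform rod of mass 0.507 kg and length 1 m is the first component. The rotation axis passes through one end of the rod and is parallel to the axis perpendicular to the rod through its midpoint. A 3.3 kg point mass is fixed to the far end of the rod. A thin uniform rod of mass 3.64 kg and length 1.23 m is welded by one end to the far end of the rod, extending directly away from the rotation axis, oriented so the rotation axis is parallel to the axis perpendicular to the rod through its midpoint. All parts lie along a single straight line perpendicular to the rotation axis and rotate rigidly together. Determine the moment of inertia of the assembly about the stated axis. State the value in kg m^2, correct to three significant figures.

13.4

Thin rod: I_cm = (1/12)ML² = (1/12)(0.507)(1)² = 0.04225 kg m^2; centre at d = 0.5 m, so the parallel axis theorem gives I = 0.04225 + (0.507)(0.5)² = 0.169 kg m^2.
Point mass: I_cm = 0; centre at d = 0.5 + 0.5 = 1 m, so the parallel axis theorem gives I = 0 + (3.3)(1)² = 3.3 kg m^2.
Thin rod: I_cm = (1/12)ML² = (1/12)(3.64)(1.23)² = 0.45891 kg m^2; centre at d = 0.5 + 0.5 + 0.615 = 1.615 m, so the parallel axis theorem gives I = 0.45891 + (3.64)(1.615)² = 9.9529 kg m^2.
Total I = 0.169 + 3.3 + 9.9529 = 13.422 kg m^2.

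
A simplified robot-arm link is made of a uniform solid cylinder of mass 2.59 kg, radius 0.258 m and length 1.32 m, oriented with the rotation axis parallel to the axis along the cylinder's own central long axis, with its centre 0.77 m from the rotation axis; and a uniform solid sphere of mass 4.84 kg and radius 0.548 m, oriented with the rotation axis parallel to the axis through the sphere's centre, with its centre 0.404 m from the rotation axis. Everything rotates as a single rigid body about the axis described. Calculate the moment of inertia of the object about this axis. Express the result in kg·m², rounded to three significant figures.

Solid cylinder: I_cm = (1/2)MR² = (1/2)(2.59)(0.258)² = 0.0862 kg·m²; centre at d = 0.77 m, so the parallel axis theorem gives I = 0.0862 + (2.59)(0.77)² = 1.6218 kg·m².
Solid sphere: I_cm = (2/5)MR² = (2/5)(4.84)(0.548)² = 0.58139 kg·m²; centre at d = 0.404 m, so the parallel axis theorem gives I = 0.58139 + (4.84)(0.404)² = 1.3714 kg·m².
Total I = 1.6218 + 1.3714 = 2.9932 kg·m².

2.99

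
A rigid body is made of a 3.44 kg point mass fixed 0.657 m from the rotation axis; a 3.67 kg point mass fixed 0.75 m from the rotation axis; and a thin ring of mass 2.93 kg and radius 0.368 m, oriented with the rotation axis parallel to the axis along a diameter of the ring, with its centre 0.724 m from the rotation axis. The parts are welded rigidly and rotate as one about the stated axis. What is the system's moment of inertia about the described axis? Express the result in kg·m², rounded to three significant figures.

5.28

Point mass: I_cm = 0; centre at d = 0.657 m, so I = I_cm + Md² gives I = 0 + (3.44)(0.657)² = 1.4849 kg·m².
Point mass: I_cm = 0; centre at d = 0.75 m, so I = I_cm + Md² gives I = 0 + (3.67)(0.75)² = 2.0644 kg·m².
Thin ring: I_cm = (1/2)MR² = (1/2)(2.93)(0.368)² = 0.1984 kg·m²; centre at d = 0.724 m, so I = I_cm + Md² gives I = 0.1984 + (2.93)(0.724)² = 1.7342 kg·m².
Total I = 1.4849 + 2.0644 + 1.7342 = 5.2835 kg·m².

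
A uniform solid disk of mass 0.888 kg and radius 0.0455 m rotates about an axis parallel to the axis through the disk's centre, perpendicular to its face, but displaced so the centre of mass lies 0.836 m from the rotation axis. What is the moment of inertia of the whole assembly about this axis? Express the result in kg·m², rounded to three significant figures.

I_cm = (1/2)MR² = (1/2)(0.888)(0.0455)² = 0.00091919 kg·m²; centre at d = 0.836 m, so I = I_cm + Md² gives I = 0.00091919 + (0.888)(0.836)² = 0.62154 kg·m².

0.622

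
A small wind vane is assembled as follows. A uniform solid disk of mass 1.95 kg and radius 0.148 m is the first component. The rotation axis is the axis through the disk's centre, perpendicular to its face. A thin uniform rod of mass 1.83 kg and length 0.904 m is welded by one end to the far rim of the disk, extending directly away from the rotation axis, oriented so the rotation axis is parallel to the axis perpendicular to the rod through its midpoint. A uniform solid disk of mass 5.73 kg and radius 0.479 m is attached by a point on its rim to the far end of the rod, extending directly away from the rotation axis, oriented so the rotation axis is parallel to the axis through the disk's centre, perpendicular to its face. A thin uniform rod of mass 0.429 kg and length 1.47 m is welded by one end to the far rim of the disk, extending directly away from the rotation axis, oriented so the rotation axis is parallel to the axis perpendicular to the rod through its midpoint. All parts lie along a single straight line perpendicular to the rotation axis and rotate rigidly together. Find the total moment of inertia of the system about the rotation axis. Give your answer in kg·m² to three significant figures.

18.2

Solid disk: I_cm = (1/2)MR² = (1/2)(1.95)(0.148)² = 0.021356 kg·m²; axis through the centre, so I = 0.021356 kg·m².
Thin rod: I_cm = (1/12)ML² = (1/12)(1.83)(0.904)² = 0.12463 kg·m²; centre at d = 0.148 + 0.452 = 0.6 m, so I = I_cm + Md² gives I = 0.12463 + (1.83)(0.6)² = 0.78343 kg·m².
Solid disk: I_cm = (1/2)MR² = (1/2)(5.73)(0.479)² = 0.65735 kg·m²; centre at d = 0.148 + 0.452 + 0.452 + 0.479 = 1.531 m, so I = I_cm + Md² gives I = 0.65735 + (5.73)(1.531)² = 14.088 kg·m².
Thin rod: I_cm = (1/12)ML² = (1/12)(0.429)(1.47)² = 0.077252 kg·m²; centre at d = 0.148 + 0.452 + 0.452 + 0.479 + 0.479 + 0.735 = 2.745 m, so I = I_cm + Md² gives I = 0.077252 + (0.429)(2.745)² = 3.3098 kg·m².
Total I = 0.021356 + 0.78343 + 14.088 + 3.3098 = 18.203 kg·m².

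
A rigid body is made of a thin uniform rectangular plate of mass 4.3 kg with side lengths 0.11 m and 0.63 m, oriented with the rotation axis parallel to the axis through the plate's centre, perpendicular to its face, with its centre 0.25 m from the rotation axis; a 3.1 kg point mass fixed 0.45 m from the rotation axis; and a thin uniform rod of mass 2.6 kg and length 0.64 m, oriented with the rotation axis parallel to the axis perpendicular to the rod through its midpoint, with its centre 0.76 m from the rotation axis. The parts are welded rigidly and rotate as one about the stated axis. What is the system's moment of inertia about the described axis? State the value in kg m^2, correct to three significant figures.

Rectangular plate: I_cm = (1/12)M(a²+b²) = (1/12)(4.3)[(0.11)² + (0.63)²] = 0.14656 kg m^2; centre at d = 0.25 m, so I = I_cm + Md² gives I = 0.14656 + (4.3)(0.25)² = 0.41531 kg m^2.
Point mass: I_cm = 0; centre at d = 0.45 m, so I = I_cm + Md² gives I = 0 + (3.1)(0.45)² = 0.62775 kg m^2.
Thin rod: I_cm = (1/12)ML² = (1/12)(2.6)(0.64)² = 0.088747 kg m^2; centre at d = 0.76 m, so I = I_cm + Md² gives I = 0.088747 + (2.6)(0.76)² = 1.5905 kg m^2.
Total I = 0.41531 + 0.62775 + 1.5905 = 2.6336 kg m^2.

2.63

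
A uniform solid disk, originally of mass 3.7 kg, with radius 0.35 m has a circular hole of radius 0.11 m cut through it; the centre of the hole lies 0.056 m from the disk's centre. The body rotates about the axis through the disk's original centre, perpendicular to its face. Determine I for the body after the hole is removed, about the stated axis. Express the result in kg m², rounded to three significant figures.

Unpierced body about its centre: I₀ = (1/2)MR² = (1/2)(3.7)(0.35)² = 0.22662 kg m².
The removed disk has mass m = M·(r/R)² = (3.7)(0.11/0.35)² = 0.36547 kg (same uniform areal density).
Its moment of inertia about the rotation axis (parallel-axis theorem): I_hole = (1/2)mr² + md² = (1/2)(0.36547)(0.11)² + (0.36547)(0.056)² = 0.0033572 kg m².
Treating the hole as negative mass, I = I₀ − I_hole = 0.22662 − 0.0033572 = 0.22327 kg m².

0.223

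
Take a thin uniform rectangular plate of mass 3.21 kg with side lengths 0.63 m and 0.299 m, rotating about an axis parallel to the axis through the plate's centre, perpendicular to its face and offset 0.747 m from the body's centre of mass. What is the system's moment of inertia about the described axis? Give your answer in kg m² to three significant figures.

1.92

I_cm = (1/12)M(a²+b²) = (1/12)(3.21)[(0.63)² + (0.299)²] = 0.13009 kg m²; centre at d = 0.747 m, so the parallel axis theorem gives I = 0.13009 + (3.21)(0.747)² = 1.9213 kg m².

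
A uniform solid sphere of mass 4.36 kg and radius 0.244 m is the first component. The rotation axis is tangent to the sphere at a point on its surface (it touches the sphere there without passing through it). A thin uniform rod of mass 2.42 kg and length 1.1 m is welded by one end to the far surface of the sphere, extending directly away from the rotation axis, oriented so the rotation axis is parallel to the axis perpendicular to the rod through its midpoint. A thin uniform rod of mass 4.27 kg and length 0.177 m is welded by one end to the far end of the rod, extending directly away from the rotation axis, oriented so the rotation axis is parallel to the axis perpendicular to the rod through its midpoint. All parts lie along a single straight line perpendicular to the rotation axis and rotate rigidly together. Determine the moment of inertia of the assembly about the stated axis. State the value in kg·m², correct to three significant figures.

Solid sphere: I_cm = (2/5)MR² = (2/5)(4.36)(0.244)² = 0.10383 kg·m²; centre at d = 0.244 m, so I = I_cm + Md² gives I = 0.10383 + (4.36)(0.244)² = 0.36341 kg·m².
Thin rod: I_cm = (1/12)ML² = (1/12)(2.42)(1.1)² = 0.24402 kg·m²; centre at d = 0.244 + 0.244 + 0.55 = 1.038 m, so I = I_cm + Md² gives I = 0.24402 + (2.42)(1.038)² = 2.8514 kg·m².
Thin rod: I_cm = (1/12)ML² = (1/12)(4.27)(0.177)² = 0.011148 kg·m²; centre at d = 0.244 + 0.244 + 0.55 + 0.55 + 0.0885 = 1.6765 m, so I = I_cm + Md² gives I = 0.011148 + (4.27)(1.6765)² = 12.013 kg·m².
Total I = 0.36341 + 2.8514 + 12.013 = 15.227 kg·m².

15.2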